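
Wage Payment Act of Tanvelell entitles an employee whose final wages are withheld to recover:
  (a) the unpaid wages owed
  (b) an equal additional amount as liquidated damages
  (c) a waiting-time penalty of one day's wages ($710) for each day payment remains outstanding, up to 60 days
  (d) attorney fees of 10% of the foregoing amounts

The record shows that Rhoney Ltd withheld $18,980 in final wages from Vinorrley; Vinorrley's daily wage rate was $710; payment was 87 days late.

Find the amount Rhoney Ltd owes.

Liquidated damages (equal amount): $18,980
Penalty days: min(87, 60) = 60
Waiting-time penalty: 60 × $710 = $42,600
Subtotal: $18,980 + $18,980 + $42,600 = $80,560
Attorney fees: 10% of $80,560 = $8,056
Total award: $80,560 + $8,056 = $88,616

$88,616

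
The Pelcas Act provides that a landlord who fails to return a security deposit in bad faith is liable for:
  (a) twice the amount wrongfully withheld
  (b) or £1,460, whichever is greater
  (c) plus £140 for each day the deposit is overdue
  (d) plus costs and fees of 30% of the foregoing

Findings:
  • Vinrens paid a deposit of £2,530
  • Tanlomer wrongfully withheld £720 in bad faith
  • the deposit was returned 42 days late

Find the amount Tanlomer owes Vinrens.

Doubled: 2 × £720 = £1,440
Minimum £1,460: £1,440 is below the minimum → £1,460
Late-return penalty: 42 × £140 = £5,880
Damages plus late penalty: £1,460 + £5,880 = £7,340
Costs and fees: 30% of £7,340 = £2,202
Total recovery: £7,340 + £2,202 = £9,542

Recovery: £9,542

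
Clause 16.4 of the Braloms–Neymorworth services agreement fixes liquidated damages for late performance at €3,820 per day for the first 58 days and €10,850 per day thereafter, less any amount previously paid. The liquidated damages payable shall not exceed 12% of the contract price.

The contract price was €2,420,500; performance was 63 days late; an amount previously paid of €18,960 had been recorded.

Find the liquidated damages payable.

€256,850

First 58 days: 58 × €3,820 = €221,560
Remaining days: (63 − 58) × €10,850 = €54,250
Accrued per-day damages: €221,560 + €54,250 = €275,810
Less amount previously paid: €275,810 − €18,960 = €256,850
Cap: 12% of €2,420,500 = €290,460
Cap at €290,460: €256,850 is within the cap, no reduction.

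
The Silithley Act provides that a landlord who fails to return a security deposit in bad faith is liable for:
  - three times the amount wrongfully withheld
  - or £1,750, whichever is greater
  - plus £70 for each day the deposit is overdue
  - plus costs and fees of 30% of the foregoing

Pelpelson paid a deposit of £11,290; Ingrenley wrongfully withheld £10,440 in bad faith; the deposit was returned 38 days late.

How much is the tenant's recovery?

Recovery: £44,174

Trebled: 3 × £10,440 = £31,320
Minimum £1,750: £31,320 meets the minimum, no increase.
Late-return penalty: 38 × £70 = £2,660
Damages plus late penalty: £31,320 + £2,660 = £33,980
Costs and fees: 30% of £33,980 = £10,194
Total recovery: £33,980 + £10,194 = £44,174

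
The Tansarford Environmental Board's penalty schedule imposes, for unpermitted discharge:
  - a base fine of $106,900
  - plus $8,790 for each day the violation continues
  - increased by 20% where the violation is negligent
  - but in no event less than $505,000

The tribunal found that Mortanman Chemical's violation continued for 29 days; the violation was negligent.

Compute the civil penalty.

Per-day component: 29 × $8,790 = $254,910
Base plus per-day: $106,900 + $254,910 = $361,810
Enhancement: 20% of $361,810 = $72,362
Enhanced fine: $361,810 + $72,362 = $434,172
Minimum $505,000: $434,172 is below the minimum → $505,000

$505,000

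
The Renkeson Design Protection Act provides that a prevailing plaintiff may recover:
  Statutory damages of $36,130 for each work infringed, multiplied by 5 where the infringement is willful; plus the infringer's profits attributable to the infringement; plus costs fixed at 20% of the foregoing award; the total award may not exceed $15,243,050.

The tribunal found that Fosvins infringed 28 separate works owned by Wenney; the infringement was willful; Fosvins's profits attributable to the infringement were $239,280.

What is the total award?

$6,356,976

Statutory damages: 28 × $36,130 = $1,011,640
Multiplied by 5: 5 × $1,011,640 = $5,058,200
Combined award: $5,058,200 + $239,280 = $5,297,480
Costs: 20% of $5,297,480 = $1,059,496
Award plus costs: $5,297,480 + $1,059,496 = $6,356,976
Cap at $15,243,050: $6,356,976 is within the cap, no reduction.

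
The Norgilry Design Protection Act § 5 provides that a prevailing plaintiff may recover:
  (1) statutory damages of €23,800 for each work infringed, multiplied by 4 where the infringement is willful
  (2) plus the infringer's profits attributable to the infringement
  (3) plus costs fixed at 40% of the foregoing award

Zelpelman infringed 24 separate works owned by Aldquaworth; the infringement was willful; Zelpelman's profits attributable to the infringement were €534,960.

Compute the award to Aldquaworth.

Award: €3,947,664

Statutory damages: 24 × €23,800 = €571,200
Multiplied by 4: 4 × €571,200 = €2,284,800
Combined award: €2,284,800 + €534,960 = €2,819,760
Costs: 40% of €2,819,760 = €1,127,904
Award plus costs: €2,819,760 + €1,127,904 = €3,947,664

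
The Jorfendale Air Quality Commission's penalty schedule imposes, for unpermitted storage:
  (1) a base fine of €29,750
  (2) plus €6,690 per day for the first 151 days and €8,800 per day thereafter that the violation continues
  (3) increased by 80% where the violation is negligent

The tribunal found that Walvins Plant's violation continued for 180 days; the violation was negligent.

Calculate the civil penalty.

First 151 days: 151 × €6,690 = €1,010,190
Remaining days: (180 − 151) × €8,800 = €255,200
Per-day component: €1,010,190 + €255,200 = €1,265,390
Base plus per-day: €29,750 + €1,265,390 = €1,295,140
Enhancement: 80% of €1,295,140 = €1,036,112
Enhanced fine: €1,295,140 + €1,036,112 = €2,331,252

€2,331,252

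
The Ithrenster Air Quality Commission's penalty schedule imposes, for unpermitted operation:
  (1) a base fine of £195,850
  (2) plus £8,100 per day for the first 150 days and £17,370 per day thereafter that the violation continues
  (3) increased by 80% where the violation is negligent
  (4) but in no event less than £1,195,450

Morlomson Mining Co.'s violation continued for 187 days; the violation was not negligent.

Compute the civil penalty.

First 150 days: 150 × £8,100 = £1,215,000
Remaining days: (187 − 150) × £17,370 = £642,690
Per-day component: £1,215,000 + £642,690 = £1,857,690
Base plus per-day: £195,850 + £1,857,690 = £2,053,540
The violation was not negligent: no 80% increase.
Minimum £1,195,450: £2,053,540 meets the minimum, no increase.

£2,053,540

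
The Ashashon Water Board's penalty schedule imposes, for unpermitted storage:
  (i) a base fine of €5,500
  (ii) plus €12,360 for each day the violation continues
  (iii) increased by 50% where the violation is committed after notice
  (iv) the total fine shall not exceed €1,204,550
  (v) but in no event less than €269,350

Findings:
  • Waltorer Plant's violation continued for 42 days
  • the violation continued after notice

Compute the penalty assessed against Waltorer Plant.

Per-day component: 42 × €12,360 = €519,120
Base plus per-day: €5,500 + €519,120 = €524,620
Enhancement: 50% of €524,620 = €262,310
Enhanced fine: €524,620 + €262,310 = €786,930
Cap at €1,204,550: €786,930 is within the cap, no reduction.
Minimum €269,350: €786,930 meets the minimum, no increase.

€786,930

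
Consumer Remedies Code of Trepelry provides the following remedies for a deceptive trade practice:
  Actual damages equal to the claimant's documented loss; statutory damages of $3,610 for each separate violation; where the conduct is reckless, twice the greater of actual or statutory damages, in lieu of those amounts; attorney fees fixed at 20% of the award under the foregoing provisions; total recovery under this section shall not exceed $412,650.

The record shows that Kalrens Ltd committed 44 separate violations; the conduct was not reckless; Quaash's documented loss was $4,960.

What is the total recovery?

$196,560

Statutory damages: 44 × $3,610 = $158,840
Conduct not reckless: the in-lieu enhancement does not apply.
Actual plus statutory damages: $4,960 + $158,840 = $163,800
Attorney fees: 20% of $163,800 = $32,760
Total before cap: $163,800 + $32,760 = $196,560
Cap at $412,650: $196,560 is within the cap, no reduction.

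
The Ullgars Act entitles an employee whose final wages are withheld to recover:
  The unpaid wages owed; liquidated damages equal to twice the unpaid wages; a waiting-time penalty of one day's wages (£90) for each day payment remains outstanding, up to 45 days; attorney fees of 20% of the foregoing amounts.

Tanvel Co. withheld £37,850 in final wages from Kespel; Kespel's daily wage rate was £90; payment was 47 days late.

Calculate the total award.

£141,120

Doubled: 2 × £37,850 = £75,700
Penalty days: min(47, 45) = 45
Waiting-time penalty: 45 × £90 = £4,050
Subtotal: £37,850 + £75,700 + £4,050 = £117,600
Attorney fees: 20% of £117,600 = £23,520
Total award: £117,600 + £23,520 = £141,120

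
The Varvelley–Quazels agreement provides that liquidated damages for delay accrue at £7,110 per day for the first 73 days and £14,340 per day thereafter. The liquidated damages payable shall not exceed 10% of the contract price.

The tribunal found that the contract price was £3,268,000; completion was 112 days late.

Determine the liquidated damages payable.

First 73 days: 73 × £7,110 = £519,030
Remaining days: (112 − 73) × £14,340 = £559,260
Accrued per-day damages: £519,030 + £559,260 = £1,078,290
Cap: 10% of £3,268,000 = £326,800
Cap at £326,800: £1,078,290 exceeds the cap → £326,800

Liquidated damages: £326,800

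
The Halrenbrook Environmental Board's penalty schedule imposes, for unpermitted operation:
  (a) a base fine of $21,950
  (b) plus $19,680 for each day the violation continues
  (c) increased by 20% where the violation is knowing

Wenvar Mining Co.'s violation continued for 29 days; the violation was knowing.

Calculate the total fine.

Per-day component: 29 × $19,680 = $570,720
Base plus per-day: $21,950 + $570,720 = $592,670
Enhancement: 20% of $592,670 = $118,534
Enhanced fine: $592,670 + $118,534 = $711,204

$711,204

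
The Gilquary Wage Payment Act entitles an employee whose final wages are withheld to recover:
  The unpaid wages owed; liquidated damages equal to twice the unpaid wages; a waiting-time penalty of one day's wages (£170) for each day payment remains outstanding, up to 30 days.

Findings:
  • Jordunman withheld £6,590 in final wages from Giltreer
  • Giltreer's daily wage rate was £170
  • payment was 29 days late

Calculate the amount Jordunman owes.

Doubled: 2 × £6,590 = £13,180
Penalty days: min(29, 30) = 29
Waiting-time penalty: 29 × £170 = £4,930
Total award: £6,590 + £13,180 + £4,930 = £24,700

£24,700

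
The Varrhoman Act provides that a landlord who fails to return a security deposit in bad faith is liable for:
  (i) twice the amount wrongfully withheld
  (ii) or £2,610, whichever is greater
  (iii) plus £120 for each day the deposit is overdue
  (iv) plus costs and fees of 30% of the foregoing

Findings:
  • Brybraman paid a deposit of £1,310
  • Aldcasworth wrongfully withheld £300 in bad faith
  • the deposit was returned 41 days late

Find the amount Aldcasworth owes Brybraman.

£9,789

Doubled: 2 × £300 = £600
Minimum £2,610: £600 is below the minimum → £2,610
Late-return penalty: 41 × £120 = £4,920
Damages plus late penalty: £2,610 + £4,920 = £7,530
Costs and fees: 30% of £7,530 = £2,259
Total recovery: £7,530 + £2,259 = £9,789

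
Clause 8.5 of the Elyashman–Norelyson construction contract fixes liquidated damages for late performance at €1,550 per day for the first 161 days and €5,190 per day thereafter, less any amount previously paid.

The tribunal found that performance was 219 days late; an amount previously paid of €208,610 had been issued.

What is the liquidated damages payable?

First 161 days: 161 × €1,550 = €249,550
Remaining days: (219 − 161) × €5,190 = €301,020
Accrued per-day damages: €249,550 + €301,020 = €550,570
Less amount previously paid: €550,570 − €208,610 = €341,960

€341,960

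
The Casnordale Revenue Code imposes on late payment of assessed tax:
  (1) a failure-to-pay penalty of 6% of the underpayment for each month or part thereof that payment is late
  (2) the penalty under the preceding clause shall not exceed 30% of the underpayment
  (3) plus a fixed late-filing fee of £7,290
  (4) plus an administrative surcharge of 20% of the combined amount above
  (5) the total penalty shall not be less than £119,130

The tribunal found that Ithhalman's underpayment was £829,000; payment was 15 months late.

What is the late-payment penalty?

Accrued rate: 6% × 15 = 90%, capped at 30% → 30%
Failure-to-pay penalty: 30% of £829,000 = £248,700
Penalty before surcharge: £248,700 + £7,290 = £255,990
Administrative surcharge: 20% of £255,990 = £51,198
Total penalty: £255,990 + £51,198 = £307,188
Minimum £119,130: £307,188 meets the minimum, no increase.

£307,188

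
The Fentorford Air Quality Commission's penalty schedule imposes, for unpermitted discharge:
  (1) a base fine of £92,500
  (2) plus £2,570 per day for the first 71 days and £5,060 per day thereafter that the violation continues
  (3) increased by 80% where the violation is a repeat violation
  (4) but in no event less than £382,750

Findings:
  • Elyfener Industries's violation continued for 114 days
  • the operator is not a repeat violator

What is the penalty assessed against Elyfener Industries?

First 71 days: 71 × £2,570 = £182,470
Remaining days: (114 − 71) × £5,060 = £217,580
Per-day component: £182,470 + £217,580 = £400,050
Base plus per-day: £92,500 + £400,050 = £492,550
The operator is not a repeat violator: no 80% increase.
Minimum £382,750: £492,550 meets the minimum, no increase.

£492,550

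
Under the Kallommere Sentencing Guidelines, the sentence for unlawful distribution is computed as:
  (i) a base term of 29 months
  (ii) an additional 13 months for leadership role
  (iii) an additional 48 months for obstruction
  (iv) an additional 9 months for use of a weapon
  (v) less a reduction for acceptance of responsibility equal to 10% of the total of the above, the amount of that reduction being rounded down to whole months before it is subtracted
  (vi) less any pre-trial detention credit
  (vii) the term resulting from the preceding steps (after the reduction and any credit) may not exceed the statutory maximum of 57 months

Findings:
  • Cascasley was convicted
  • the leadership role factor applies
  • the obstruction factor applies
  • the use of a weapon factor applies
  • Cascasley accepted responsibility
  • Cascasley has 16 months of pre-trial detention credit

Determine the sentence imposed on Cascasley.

Sentence: 57 months

Leadership role enhancement: +13 months
Obstruction enhancement: +48 months
Use of a weapon enhancement: +9 months
Adjusted term: 29 months + 13 months + 48 months + 9 months = 99 months
Acceptance of responsibility reduction: 10% of 99 months = 9 months (rounded down)
After reduction: 99 − 9 = 90 months
Less pre-trial detention credit: 90 months − 16 months = 74 months
Cap at 57 months: 74 months exceeds the cap → 57 months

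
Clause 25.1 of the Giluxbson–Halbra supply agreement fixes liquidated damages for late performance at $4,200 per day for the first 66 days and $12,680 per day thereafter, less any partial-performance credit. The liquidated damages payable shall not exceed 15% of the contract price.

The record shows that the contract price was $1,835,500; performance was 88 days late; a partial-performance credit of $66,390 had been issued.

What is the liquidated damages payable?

$275,325

First 66 days: 66 × $4,200 = $277,200
Remaining days: (88 − 66) × $12,680 = $278,960
Accrued per-day damages: $277,200 + $278,960 = $556,160
Less partial-performance credit: $556,160 − $66,390 = $489,770
Cap: 15% of $1,835,500 = $275,325
Cap at $275,325: $489,770 exceeds the cap → $275,325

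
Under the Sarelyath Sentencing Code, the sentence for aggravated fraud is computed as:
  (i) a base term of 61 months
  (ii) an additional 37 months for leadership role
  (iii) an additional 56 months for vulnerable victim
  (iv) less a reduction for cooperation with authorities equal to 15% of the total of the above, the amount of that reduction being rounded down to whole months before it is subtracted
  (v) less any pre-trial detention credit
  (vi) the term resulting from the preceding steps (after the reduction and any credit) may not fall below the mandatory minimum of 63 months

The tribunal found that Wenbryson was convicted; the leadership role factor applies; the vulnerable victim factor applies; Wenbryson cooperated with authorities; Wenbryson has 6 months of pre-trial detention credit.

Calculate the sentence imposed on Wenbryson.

Leadership role enhancement: +37 months
Vulnerable victim enhancement: +56 months
Adjusted term: 61 months + 37 months + 56 months = 154 months
Cooperation with authorities reduction: 15% of 154 months = 23 months (rounded down)
After reduction: 154 − 23 = 131 months
Less pre-trial detention credit: 131 months − 6 months = 125 months
Minimum 63 months: 125 months meets the minimum, no increase.

125 months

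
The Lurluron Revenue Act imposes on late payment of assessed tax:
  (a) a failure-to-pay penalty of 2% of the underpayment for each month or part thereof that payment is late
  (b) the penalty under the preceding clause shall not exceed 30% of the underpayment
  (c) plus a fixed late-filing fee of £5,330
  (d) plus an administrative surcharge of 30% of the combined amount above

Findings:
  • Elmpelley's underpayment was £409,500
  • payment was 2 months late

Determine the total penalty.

Accrued rate: 2% × 2 = 4%, capped at 30% → 4%
Failure-to-pay penalty: 4% of £409,500 = £16,380
Penalty before surcharge: £16,380 + £5,330 = £21,710
Administrative surcharge: 30% of £21,710 = £6,513
Total penalty: £21,710 + £6,513 = £28,223

£28,223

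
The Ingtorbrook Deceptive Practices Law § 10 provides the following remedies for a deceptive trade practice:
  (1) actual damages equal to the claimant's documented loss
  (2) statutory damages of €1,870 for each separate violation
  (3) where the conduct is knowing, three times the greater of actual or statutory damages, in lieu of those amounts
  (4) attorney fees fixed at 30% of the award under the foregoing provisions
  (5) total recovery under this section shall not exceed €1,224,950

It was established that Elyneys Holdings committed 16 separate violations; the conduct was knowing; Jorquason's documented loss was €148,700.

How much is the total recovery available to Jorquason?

Statutory damages: 16 × €1,870 = €29,920
Greater of actual damages (€148,700) or statutory damages (€29,920): €148,700
Trebled: 3 × €148,700 = €446,100
Attorney fees: 30% of €446,100 = €133,830
Total before cap: €446,100 + €133,830 = €579,930
Cap at €1,224,950: €579,930 is within the cap, no reduction.

Total recovery: €579,930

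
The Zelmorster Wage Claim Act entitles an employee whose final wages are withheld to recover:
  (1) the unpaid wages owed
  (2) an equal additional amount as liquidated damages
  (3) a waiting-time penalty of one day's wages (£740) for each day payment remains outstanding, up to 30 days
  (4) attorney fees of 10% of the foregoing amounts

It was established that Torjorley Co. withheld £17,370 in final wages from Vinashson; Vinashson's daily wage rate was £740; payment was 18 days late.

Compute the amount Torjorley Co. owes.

Liquidated damages (equal amount): £17,370
Penalty days: min(18, 30) = 18
Waiting-time penalty: 18 × £740 = £13,320
Subtotal: £17,370 + £17,370 + £13,320 = £48,060
Attorney fees: 10% of £48,060 = £4,806
Total award: £48,060 + £4,806 = £52,866

£52,866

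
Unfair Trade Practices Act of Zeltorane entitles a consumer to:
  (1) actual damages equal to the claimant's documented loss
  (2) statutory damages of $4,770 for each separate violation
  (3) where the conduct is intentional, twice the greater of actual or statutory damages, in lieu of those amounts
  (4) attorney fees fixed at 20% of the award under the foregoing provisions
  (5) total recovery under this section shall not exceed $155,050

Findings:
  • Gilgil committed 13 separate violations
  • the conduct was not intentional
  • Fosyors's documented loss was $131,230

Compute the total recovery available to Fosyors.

$155,050

Statutory damages: 13 × $4,770 = $62,010
Conduct not intentional: the in-lieu enhancement does not apply.
Actual plus statutory damages: $131,230 + $62,010 = $193,240
Attorney fees: 20% of $193,240 = $38,648
Total before cap: $193,240 + $38,648 = $231,888
Cap at $155,050: $231,888 exceeds the cap → $155,050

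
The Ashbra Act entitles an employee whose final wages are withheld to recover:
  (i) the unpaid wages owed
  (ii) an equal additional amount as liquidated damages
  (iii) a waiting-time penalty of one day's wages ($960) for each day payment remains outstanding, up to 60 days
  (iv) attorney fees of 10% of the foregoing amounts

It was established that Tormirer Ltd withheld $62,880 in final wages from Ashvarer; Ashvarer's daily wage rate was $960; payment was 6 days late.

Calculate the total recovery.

Liquidated damages (equal amount): $62,880
Penalty days: min(6, 60) = 6
Waiting-time penalty: 6 × $960 = $5,760
Subtotal: $62,880 + $62,880 + $5,760 = $131,520
Attorney fees: 10% of $131,520 = $13,152
Total award: $131,520 + $13,152 = $144,672

$144,672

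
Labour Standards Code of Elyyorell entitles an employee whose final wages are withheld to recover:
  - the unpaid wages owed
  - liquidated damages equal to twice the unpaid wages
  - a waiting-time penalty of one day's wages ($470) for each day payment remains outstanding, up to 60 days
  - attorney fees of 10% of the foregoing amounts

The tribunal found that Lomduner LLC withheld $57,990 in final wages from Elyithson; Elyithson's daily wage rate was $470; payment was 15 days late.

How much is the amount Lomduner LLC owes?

$199,122

Doubled: 2 × $57,990 = $115,980
Penalty days: min(15, 60) = 15
Waiting-time penalty: 15 × $470 = $7,050
Subtotal: $57,990 + $115,980 + $7,050 = $181,020
Attorney fees: 10% of $181,020 = $18,102
Total award: $181,020 + $18,102 = $199,122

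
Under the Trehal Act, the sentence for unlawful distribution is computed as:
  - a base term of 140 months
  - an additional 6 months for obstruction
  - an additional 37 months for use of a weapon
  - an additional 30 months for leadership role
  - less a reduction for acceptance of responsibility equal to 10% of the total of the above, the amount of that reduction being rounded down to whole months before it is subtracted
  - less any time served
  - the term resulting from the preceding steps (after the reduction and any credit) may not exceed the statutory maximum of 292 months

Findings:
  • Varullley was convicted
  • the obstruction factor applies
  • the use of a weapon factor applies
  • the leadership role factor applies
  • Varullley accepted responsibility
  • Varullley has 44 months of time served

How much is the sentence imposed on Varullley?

148 months

Obstruction enhancement: +6 months
Use of a weapon enhancement: +37 months
Leadership role enhancement: +30 months
Adjusted term: 140 months + 6 months + 37 months + 30 months = 213 months
Acceptance of responsibility reduction: 10% of 213 months = 21 months (rounded down)
After reduction: 213 − 21 = 192 months
Less time served: 192 months − 44 months = 148 months
Cap at 292 months: 148 months is within the cap, no reduction.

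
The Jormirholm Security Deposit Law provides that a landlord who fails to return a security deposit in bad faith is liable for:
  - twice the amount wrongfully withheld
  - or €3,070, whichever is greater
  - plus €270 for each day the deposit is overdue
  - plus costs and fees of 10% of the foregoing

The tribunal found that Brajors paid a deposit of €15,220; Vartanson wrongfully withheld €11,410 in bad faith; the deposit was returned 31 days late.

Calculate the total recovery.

Doubled: 2 × €11,410 = €22,820
Minimum €3,070: €22,820 meets the minimum, no increase.
Late-return penalty: 31 × €270 = €8,370
Damages plus late penalty: €22,820 + €8,370 = €31,190
Costs and fees: 10% of €31,190 = €3,119
Total recovery: €31,190 + €3,119 = €34,309

€34,309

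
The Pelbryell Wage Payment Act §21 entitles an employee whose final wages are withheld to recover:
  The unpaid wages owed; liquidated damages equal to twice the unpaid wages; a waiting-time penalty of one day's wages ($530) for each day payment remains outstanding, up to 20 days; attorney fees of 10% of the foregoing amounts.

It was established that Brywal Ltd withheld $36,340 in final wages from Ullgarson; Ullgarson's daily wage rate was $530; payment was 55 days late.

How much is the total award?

$131,582

Doubled: 2 × $36,340 = $72,680
Penalty days: min(55, 20) = 20
Waiting-time penalty: 20 × $530 = $10,600
Subtotal: $36,340 + $72,680 + $10,600 = $119,620
Attorney fees: 10% of $119,620 = $11,962
Total award: $119,620 + $11,962 = $131,582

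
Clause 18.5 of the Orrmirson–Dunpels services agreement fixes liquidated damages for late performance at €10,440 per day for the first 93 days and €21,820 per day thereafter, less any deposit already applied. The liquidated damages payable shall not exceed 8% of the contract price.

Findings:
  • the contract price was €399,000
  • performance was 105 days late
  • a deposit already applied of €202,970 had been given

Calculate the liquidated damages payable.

First 93 days: 93 × €10,440 = €970,920
Remaining days: (105 − 93) × €21,820 = €261,840
Accrued per-day damages: €970,920 + €261,840 = €1,232,760
Less deposit already applied: €1,232,760 − €202,970 = €1,029,790
Cap: 8% of €399,000 = €31,920
Cap at €31,920: €1,029,790 exceeds the cap → €31,920

€31,920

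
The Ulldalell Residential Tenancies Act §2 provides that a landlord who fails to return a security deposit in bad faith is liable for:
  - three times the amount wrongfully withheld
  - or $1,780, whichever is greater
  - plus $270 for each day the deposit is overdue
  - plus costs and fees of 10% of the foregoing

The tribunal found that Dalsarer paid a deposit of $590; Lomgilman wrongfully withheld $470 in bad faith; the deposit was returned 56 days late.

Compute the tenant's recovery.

$18,590

Trebled: 3 × $470 = $1,410
Minimum $1,780: $1,410 is below the minimum → $1,780
Late-return penalty: 56 × $270 = $15,120
Damages plus late penalty: $1,780 + $15,120 = $16,900
Costs and fees: 10% of $16,900 = $1,690
Total recovery: $16,900 + $1,690 = $18,590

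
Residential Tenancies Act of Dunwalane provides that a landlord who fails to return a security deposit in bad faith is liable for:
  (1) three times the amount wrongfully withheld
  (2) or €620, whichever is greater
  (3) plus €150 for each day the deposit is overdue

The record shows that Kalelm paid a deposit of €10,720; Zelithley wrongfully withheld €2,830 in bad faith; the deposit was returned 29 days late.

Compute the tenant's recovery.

Trebled: 3 × €2,830 = €8,490
Minimum €620: €8,490 meets the minimum, no increase.
Late-return penalty: 29 × €150 = €4,350
Damages plus late penalty: €8,490 + €4,350 = €12,840

€12,840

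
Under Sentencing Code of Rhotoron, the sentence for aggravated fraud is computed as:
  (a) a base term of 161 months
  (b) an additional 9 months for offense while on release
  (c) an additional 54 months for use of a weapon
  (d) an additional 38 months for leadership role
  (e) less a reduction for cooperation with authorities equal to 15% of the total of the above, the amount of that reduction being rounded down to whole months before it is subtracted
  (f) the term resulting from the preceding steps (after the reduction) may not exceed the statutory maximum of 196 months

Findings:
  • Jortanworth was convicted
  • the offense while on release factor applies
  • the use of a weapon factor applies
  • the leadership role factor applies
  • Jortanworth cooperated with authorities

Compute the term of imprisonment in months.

196 months

Offense while on release enhancement: +9 months
Use of a weapon enhancement: +54 months
Leadership role enhancement: +38 months
Adjusted term: 161 months + 9 months + 54 months + 38 months = 262 months
Cooperation with authorities reduction: 15% of 262 months = 39 months (rounded down)
After reduction: 262 − 39 = 223 months
Cap at 196 months: 223 months exceeds the cap → 196 months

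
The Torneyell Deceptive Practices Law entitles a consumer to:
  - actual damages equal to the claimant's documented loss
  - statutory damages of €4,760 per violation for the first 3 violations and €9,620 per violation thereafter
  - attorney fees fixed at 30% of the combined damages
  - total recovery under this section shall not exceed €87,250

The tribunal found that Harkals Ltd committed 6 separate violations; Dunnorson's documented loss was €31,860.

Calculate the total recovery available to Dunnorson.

First 3 violations: 3 × €4,760 = €14,280
Remaining violations: (6 − 3) × €9,620 = €28,860
Statutory damages: €14,280 + €28,860 = €43,140
Combined damages: €31,860 + €43,140 = €75,000
Attorney fees: 30% of €75,000 = €22,500
Total before cap: €75,000 + €22,500 = €97,500
Cap at €87,250: €97,500 exceeds the cap → €87,250

€87,250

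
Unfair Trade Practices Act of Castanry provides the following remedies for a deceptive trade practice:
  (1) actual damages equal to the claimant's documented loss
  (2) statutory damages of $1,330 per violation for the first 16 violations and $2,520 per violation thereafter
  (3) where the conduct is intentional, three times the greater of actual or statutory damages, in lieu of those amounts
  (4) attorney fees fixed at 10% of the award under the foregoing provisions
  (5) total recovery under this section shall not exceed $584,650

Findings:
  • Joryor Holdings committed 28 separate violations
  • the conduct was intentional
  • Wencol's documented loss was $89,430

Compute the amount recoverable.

$295,119

First 16 violations: 16 × $1,330 = $21,280
Remaining violations: (28 − 16) × $2,520 = $30,240
Statutory damages: $21,280 + $30,240 = $51,520
Greater of actual damages ($89,430) or statutory damages ($51,520): $89,430
Trebled: 3 × $89,430 = $268,290
Attorney fees: 10% of $268,290 = $26,829
Total before cap: $268,290 + $26,829 = $295,119
Cap at $584,650: $295,119 is within the cap, no reduction.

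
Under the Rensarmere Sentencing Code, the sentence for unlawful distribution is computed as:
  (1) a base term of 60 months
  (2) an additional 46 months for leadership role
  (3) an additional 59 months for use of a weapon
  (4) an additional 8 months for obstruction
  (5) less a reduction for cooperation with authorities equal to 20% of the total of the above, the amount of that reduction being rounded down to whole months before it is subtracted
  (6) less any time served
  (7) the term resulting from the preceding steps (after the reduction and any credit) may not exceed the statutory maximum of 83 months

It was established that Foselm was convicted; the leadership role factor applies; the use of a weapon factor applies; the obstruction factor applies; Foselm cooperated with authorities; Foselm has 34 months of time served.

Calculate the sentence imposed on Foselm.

83 months

Leadership role enhancement: +46 months
Use of a weapon enhancement: +59 months
Obstruction enhancement: +8 months
Adjusted term: 60 months + 46 months + 59 months + 8 months = 173 months
Cooperation with authorities reduction: 20% of 173 months = 34 months (rounded down)
After reduction: 173 − 34 = 139 months
Less time served: 139 months − 34 months = 105 months
Cap at 83 months: 105 months exceeds the cap → 83 months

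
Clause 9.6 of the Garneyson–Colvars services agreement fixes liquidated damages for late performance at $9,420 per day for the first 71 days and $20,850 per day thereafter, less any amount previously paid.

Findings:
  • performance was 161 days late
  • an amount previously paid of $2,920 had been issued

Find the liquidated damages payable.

First 71 days: 71 × $9,420 = $668,820
Remaining days: (161 − 71) × $20,850 = $1,876,500
Accrued per-day damages: $668,820 + $1,876,500 = $2,545,320
Less amount previously paid: $2,545,320 − $2,920 = $2,542,400

$2,542,400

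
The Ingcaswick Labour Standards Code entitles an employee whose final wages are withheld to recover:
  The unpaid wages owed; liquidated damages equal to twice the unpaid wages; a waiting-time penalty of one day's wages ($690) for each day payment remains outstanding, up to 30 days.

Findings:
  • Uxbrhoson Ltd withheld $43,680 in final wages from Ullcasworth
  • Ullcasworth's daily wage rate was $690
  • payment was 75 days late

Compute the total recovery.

Doubled: 2 × $43,680 = $87,360
Penalty days: min(75, 30) = 30
Waiting-time penalty: 30 × $690 = $20,700
Total award: $43,680 + $87,360 + $20,700 = $151,740

$151,740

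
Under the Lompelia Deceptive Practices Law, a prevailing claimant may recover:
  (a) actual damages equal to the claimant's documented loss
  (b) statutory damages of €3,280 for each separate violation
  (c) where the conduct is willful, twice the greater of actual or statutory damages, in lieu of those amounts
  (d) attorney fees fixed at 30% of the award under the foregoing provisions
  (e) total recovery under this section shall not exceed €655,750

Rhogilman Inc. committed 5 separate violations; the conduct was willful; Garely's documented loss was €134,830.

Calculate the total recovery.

Statutory damages: 5 × €3,280 = €16,400
Greater of actual damages (€134,830) or statutory damages (€16,400): €134,830
Doubled: 2 × €134,830 = €269,660
Attorney fees: 30% of €269,660 = €80,898
Total before cap: €269,660 + €80,898 = €350,558
Cap at €655,750: €350,558 is within the cap, no reduction.

€350,558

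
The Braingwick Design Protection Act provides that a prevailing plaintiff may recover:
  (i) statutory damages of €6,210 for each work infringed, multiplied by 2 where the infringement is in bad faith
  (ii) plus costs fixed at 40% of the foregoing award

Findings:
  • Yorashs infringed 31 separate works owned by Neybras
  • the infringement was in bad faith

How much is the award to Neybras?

Statutory damages: 31 × €6,210 = €192,510
Doubled: 2 × €192,510 = €385,020
Costs: 40% of €385,020 = €154,008
Award plus costs: €385,020 + €154,008 = €539,028

Award: €539,028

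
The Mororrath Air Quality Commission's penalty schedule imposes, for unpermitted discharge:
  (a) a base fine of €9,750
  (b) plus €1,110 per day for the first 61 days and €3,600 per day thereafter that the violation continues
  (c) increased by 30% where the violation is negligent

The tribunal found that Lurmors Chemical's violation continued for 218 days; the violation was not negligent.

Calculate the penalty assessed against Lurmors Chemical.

First 61 days: 61 × €1,110 = €67,710
Remaining days: (218 − 61) × €3,600 = €565,200
Per-day component: €67,710 + €565,200 = €632,910
Base plus per-day: €9,750 + €632,910 = €642,660
The violation was not negligent: no 30% increase.

€642,660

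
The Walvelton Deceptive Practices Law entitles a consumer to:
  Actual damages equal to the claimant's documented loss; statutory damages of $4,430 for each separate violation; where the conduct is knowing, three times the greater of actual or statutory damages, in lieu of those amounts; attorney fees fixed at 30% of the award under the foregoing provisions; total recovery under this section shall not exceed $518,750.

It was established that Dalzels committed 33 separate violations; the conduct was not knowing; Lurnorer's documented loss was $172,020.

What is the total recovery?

Statutory damages: 33 × $4,430 = $146,190
Conduct not knowing: the in-lieu enhancement does not apply.
Actual plus statutory damages: $172,020 + $146,190 = $318,210
Attorney fees: 30% of $318,210 = $95,463
Total before cap: $318,210 + $95,463 = $413,673
Cap at $518,750: $413,673 is within the cap, no reduction.

$413,673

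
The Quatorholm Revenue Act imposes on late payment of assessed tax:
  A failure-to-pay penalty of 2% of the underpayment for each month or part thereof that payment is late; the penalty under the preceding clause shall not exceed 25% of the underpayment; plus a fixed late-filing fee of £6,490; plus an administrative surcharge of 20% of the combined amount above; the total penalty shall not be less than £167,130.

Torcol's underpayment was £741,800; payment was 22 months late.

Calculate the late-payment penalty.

Accrued rate: 2% × 22 = 44%, capped at 25% → 25%
Failure-to-pay penalty: 25% of £741,800 = £185,450
Penalty before surcharge: £185,450 + £6,490 = £191,940
Administrative surcharge: 20% of £191,940 = £38,388
Total penalty: £191,940 + £38,388 = £230,328
Minimum £167,130: £230,328 meets the minimum, no increase.

£230,328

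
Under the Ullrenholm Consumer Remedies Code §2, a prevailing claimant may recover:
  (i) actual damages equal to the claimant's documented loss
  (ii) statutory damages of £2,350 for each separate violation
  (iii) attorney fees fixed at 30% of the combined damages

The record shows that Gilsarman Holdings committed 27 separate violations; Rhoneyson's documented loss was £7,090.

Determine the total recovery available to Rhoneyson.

Statutory damages: 27 × £2,350 = £63,450
Combined damages: £7,090 + £63,450 = £70,540
Attorney fees: 30% of £70,540 = £21,162
Total recovery: £70,540 + £21,162 = £91,702

£91,702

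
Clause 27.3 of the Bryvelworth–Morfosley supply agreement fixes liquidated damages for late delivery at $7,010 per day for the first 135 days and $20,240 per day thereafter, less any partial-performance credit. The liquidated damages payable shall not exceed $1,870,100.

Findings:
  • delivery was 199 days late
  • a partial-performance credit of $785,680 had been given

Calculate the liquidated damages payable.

First 135 days: 135 × $7,010 = $946,350
Remaining days: (199 − 135) × $20,240 = $1,295,360
Accrued per-day damages: $946,350 + $1,295,360 = $2,241,710
Less partial-performance credit: $2,241,710 − $785,680 = $1,456,030
Cap at $1,870,100: $1,456,030 is within the cap, no reduction.

$1,456,030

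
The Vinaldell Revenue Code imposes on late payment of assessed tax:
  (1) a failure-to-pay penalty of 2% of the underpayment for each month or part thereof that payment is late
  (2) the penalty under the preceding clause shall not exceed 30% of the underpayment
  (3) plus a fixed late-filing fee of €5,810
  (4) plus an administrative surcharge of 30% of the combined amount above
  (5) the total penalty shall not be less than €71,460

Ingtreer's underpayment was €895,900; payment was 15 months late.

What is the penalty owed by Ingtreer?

Accrued rate: 2% × 15 = 30%, capped at 30% → 30%
Failure-to-pay penalty: 30% of €895,900 = €268,770
Penalty before surcharge: €268,770 + €5,810 = €274,580
Administrative surcharge: 30% of €274,580 = €82,374
Total penalty: €274,580 + €82,374 = €356,954
Minimum €71,460: €356,954 meets the minimum, no increase.

Penalty: €356,954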